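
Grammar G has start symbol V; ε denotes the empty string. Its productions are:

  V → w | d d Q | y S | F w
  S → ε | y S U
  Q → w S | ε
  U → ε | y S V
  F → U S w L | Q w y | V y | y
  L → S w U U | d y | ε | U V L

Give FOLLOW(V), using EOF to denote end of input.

V is the start symbol, so EOF ∈ FOLLOW(V).
In U → y S V: V is at the end, add FOLLOW(U) = { EOF, d, w, y }.
In F → V y: add FIRST(y) = { y }.
In L → U V L: add FIRST(L)\{ε} = { d, w, y }.
  Since L is nullable, also add FOLLOW(L) = { w }.
Union: FOLLOW(V) = { EOF, d, w, y }.

{ EOF, d, w, y }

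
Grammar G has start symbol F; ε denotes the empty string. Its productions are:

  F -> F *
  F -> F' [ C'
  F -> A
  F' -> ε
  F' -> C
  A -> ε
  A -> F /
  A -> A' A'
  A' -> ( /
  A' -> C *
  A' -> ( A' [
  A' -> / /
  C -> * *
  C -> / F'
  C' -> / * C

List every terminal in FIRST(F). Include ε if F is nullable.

{ (, *, /, [, ε }

From F -> F *: F nullable, take FIRST(F) ∪ {*} = { (, *, /, [ }.
From F -> F' [ C': F' nullable, take FIRST(F') ∪ {[} = { *, /, [ }.
From F -> A: add FIRST(A) = { (, *, /, [, ε } (including ε since A is nullable).
Union: FIRST(F) = { (, *, /, [, ε }.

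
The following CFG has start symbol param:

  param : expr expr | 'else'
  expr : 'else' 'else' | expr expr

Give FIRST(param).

From param : expr expr: add FIRST(expr) = { 'else' }.
param : 'else' contributes {'else'}.
Union: FIRST(param) = { 'else' }.

{ 'else' }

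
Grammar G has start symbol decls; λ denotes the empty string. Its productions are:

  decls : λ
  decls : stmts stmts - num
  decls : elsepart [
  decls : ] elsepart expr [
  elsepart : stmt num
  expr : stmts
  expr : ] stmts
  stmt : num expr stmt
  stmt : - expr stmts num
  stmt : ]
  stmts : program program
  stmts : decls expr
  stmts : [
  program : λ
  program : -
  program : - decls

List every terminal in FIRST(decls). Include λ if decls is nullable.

decls : λ contributes λ.
From decls : stmts stmts - num: stmts, stmts nullable, take FIRST(stmts) ∪ FIRST(stmts) ∪ {-} = { -, [, ], num }.
From decls : elsepart [: add FIRST(elsepart) = { -, ], num }.
decls : ] elsepart expr [ contributes {]}.
Union: FIRST(decls) = { -, [, ], num, λ }.

{ -, [, ], num, λ }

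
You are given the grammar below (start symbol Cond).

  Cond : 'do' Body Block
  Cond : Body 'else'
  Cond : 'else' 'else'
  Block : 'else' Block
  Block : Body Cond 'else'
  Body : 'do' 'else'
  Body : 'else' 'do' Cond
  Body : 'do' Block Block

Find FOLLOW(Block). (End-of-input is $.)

{ $, 'do', 'else' }

In Cond : 'do' Body Block: Block is at the end, add FOLLOW(Cond) = { $, 'do', 'else' }.
In Block : 'else' Block: Block is at the end, add FOLLOW(Block) = { $, 'do', 'else' }.
In Body : 'do' Block Block: add FIRST(Block) = { 'do', 'else' }.
In Body : 'do' Block Block: Block is at the end, add FOLLOW(Body) = { 'do', 'else' }.
Union: FOLLOW(Block) = { $, 'do', 'else' }.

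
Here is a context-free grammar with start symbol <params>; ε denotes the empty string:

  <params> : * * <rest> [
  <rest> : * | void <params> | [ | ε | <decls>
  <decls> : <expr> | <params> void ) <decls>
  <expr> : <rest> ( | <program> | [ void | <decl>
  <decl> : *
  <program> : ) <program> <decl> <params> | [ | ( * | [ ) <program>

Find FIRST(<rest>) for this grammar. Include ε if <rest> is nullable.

<rest> : * contributes {*}.
<rest> : void <params> contributes {void}.
<rest> : [ contributes {[}.
<rest> : ε contributes ε.
From <rest> : <decls>: add FIRST(<decls>) = { (, ), *, [, void }.
Union: FIRST(<rest>) = { (, ), *, [, void, ε }.

{ (, ), *, [, void, ε }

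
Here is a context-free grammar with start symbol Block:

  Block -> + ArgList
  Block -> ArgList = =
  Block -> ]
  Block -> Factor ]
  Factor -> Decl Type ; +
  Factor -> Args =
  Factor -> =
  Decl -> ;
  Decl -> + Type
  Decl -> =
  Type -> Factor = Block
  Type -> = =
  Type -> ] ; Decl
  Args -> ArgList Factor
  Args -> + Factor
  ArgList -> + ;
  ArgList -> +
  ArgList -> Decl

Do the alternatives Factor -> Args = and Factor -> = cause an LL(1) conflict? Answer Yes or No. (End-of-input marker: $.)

Yes

FIRST(Args =) = { +, ;, = } and FIRST(=) = { = }.
Both contain =, so the two alternatives are not disjoint — LL(1) conflict.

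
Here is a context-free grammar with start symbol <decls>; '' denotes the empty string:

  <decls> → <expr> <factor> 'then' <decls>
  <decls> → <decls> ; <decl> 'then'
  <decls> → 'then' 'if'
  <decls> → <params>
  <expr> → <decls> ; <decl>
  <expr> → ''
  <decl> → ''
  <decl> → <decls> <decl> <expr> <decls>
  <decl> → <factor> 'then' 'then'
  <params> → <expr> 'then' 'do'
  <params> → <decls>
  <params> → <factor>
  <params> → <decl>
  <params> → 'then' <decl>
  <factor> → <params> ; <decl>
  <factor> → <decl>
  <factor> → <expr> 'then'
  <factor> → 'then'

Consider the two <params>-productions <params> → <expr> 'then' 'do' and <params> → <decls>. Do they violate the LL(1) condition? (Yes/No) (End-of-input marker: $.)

FIRST(<expr> 'then' 'do') = { 'then', ; } and FIRST(<decls>) = { 'then', ;, '' }.
Both contain 'then', so the two alternatives are not disjoint — LL(1) conflict.

Yes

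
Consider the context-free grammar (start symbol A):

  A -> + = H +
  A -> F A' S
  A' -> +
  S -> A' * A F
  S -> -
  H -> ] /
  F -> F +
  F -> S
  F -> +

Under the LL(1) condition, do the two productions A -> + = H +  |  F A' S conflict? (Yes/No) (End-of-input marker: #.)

FIRST(+ = H +) = { + } and FIRST(F A' S) = { +, - }.
Both contain +, so the two alternatives are not disjoint — LL(1) conflict.

Yes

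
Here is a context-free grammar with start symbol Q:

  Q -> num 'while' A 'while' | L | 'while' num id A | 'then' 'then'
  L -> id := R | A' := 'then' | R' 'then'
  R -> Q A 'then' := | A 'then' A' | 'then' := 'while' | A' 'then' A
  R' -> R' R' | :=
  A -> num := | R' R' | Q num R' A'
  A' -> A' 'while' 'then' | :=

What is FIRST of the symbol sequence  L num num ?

{ :=, id }

Add FIRST(L) = { :=, id }; L is not nullable, stop.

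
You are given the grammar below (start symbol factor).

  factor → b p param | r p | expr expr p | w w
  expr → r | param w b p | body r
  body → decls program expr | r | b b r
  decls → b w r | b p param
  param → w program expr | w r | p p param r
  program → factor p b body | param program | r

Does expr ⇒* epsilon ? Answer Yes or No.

No nonterminal in this grammar is nullable.
No production of expr has an RHS whose symbols are all nullable, so expr is not nullable.

No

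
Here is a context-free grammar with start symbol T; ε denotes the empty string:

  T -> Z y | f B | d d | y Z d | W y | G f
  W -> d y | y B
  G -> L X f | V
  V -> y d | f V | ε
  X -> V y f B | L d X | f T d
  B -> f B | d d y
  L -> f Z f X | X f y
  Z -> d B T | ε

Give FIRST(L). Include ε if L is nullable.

L -> f Z f X contributes {f}.
From L -> X f y: add FIRST(X) = { f, y }.
Union: FIRST(L) = { f, y }.

{ f, y }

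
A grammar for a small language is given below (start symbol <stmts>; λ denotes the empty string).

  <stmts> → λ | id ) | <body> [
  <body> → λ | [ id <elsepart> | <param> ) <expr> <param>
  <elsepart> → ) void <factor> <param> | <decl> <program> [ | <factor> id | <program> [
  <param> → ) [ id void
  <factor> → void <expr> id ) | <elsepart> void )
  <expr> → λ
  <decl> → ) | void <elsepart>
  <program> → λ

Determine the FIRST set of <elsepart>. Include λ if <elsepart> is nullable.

{ ), [, void }

<elsepart> → ) void <factor> <param> contributes {)}.
From <elsepart> → <decl> <program> [: add FIRST(<decl>) = { ), void }.
From <elsepart> → <factor> id: add FIRST(<factor>) = { ), [, void }.
From <elsepart> → <program> [: <program> nullable, take FIRST(<program>) ∪ {[} = { [ }.
Union: FIRST(<elsepart>) = { ), [, void }.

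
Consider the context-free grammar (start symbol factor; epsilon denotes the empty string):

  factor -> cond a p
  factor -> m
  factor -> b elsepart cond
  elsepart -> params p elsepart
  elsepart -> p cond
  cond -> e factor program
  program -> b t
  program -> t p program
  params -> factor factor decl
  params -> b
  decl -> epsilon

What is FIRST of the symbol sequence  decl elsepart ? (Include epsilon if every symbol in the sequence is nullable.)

Add FIRST(decl)\{epsilon} = {  }; decl is nullable, continue.
Add FIRST(elsepart) = { b, e, m, p }; elsepart is not nullable, stop.

{ b, e, m, p }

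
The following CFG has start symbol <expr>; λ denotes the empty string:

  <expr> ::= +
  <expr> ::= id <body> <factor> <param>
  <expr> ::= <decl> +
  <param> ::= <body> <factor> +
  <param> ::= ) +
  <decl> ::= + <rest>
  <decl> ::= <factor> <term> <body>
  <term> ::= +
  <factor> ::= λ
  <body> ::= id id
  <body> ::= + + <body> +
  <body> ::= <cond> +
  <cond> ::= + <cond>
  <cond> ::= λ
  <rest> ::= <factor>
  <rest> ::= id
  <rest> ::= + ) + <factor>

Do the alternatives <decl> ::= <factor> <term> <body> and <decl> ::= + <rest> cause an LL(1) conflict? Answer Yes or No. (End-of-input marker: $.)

Yes

FIRST(<factor> <term> <body>) = { + } and FIRST(+ <rest>) = { + }.
Both contain +, so the two alternatives are not disjoint — LL(1) conflict.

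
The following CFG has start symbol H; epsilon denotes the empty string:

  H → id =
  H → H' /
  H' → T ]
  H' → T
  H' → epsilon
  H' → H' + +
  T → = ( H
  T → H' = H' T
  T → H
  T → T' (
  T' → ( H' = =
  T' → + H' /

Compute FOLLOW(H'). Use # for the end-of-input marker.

In H → H' /: add FIRST(/) = { / }.
In H' → H' + +: add FIRST(+ +) = { + }.
In T → H' = H' T: add FIRST(= H' T) = { = }.
In T → H' = H' T: add FIRST(T) = { (, +, /, =, id }.
In T' → ( H' = =: add FIRST(= =) = { = }.
In T' → + H' /: add FIRST(/) = { / }.
Union: FOLLOW(H') = { (, +, /, =, id }.

{ (, +, /, =, id }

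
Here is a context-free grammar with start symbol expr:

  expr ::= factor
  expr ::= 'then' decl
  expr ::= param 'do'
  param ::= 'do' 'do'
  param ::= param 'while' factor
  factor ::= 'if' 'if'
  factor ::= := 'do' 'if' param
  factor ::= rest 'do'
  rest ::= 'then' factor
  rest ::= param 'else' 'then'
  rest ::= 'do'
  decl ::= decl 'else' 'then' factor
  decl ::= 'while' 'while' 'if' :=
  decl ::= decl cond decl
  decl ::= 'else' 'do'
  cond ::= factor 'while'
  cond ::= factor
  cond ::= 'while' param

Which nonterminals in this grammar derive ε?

{ } (none)

No nonterminal has an empty production or an RHS whose symbols are all nullable.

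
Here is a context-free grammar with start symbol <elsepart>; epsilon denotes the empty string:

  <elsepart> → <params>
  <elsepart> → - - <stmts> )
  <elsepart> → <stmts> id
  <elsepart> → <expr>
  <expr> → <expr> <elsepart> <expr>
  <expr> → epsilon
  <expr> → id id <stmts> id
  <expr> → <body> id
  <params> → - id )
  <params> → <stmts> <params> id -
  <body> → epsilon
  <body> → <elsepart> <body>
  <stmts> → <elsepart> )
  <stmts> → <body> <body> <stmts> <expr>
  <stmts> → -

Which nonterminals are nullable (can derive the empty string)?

{ <body>, <elsepart>, <expr> }

Directly nullable (have an epsilon-production): <expr>, <body>.
<elsepart> → <expr> with every symbol nullable, so <elsepart> is nullable.
No other nonterminal has a production whose RHS symbols are all nullable.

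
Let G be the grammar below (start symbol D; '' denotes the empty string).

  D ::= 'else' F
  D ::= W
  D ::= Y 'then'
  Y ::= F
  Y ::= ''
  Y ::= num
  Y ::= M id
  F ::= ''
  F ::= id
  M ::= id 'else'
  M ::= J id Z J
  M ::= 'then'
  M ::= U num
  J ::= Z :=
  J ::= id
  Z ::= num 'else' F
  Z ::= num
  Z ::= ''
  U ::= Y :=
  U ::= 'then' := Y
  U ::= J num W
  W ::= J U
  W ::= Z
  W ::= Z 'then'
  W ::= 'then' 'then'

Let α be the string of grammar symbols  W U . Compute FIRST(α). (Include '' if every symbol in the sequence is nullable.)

Add FIRST(W)\{''} = { 'then', :=, id, num }; W is nullable, continue.
Add FIRST(U) = { 'then', :=, id, num }; U is not nullable, stop.

{ 'then', :=, id, num }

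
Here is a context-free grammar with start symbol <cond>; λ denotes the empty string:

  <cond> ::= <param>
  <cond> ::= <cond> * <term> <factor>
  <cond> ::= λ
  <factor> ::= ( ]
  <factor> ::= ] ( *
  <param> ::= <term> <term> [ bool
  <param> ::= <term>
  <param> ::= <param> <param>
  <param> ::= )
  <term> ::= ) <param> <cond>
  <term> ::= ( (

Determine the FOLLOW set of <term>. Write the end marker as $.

{ $, (, ), *, [, ] }

In <cond> ::= <cond> * <term> <factor>: add FIRST(<factor>) = { (, ] }.
In <param> ::= <term> <term> [ bool: add FIRST(<term> [ bool) = { (, ) }.
In <param> ::= <term> <term> [ bool: add FIRST([ bool) = { [ }.
In <param> ::= <term>: <term> is at the end, add FOLLOW(<param>) = { $, (, ), *, [, ] }.
Union: FOLLOW(<term>) = { $, (, ), *, [, ] }.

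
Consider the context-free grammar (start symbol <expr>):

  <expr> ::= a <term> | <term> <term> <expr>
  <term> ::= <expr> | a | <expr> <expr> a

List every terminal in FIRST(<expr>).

<expr> ::= a <term> contributes {a}.
From <expr> ::= <term> <term> <expr>: add FIRST(<term>) = { a }.
Union: FIRST(<expr>) = { a }.

{ a }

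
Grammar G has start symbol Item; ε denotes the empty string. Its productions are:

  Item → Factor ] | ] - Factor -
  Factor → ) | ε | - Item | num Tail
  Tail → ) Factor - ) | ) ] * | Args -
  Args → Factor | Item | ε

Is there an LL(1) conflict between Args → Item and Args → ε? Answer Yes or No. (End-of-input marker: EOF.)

Yes

FIRST(Item) = { ), -, ], num } and FIRST(ε) = { ε }.
The second alternative is nullable and FOLLOW(Args) = { - } shares - with FIRST of the first — conflict.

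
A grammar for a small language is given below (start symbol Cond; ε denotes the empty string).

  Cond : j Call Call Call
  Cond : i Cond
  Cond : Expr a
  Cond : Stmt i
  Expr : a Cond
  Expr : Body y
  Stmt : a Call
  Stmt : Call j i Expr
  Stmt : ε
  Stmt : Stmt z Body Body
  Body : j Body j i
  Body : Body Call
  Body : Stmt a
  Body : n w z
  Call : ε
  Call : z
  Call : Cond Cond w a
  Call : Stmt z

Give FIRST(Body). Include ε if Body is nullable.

Body : j Body j i contributes {j}.
From Body : Body Call: add FIRST(Body) = { a, i, j, n, z }.
From Body : Stmt a: Stmt nullable, take FIRST(Stmt) ∪ {a} = { a, i, j, n, z }.
Body : n w z contributes {n}.
Union: FIRST(Body) = { a, i, j, n, z }.

{ a, i, j, n, z }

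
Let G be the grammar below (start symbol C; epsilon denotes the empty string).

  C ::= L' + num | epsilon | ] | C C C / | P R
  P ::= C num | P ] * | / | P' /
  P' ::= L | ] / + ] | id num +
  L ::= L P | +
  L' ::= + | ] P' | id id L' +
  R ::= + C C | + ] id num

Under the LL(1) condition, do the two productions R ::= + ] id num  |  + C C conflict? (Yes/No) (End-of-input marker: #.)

Yes

FIRST(+ ] id num) = { + } and FIRST(+ C C) = { + }.
Both contain +, so the two alternatives are not disjoint — LL(1) conflict.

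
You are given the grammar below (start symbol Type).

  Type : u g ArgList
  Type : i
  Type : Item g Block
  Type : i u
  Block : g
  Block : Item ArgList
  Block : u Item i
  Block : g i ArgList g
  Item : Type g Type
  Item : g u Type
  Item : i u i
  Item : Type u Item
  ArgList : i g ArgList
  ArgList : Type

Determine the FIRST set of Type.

{ g, i, u }

Type : u g ArgList contributes {u}.
Type : i contributes {i}.
From Type : Item g Block: add FIRST(Item) = { g, i, u }.
Type : i u contributes {i}.
Union: FIRST(Type) = { g, i, u }.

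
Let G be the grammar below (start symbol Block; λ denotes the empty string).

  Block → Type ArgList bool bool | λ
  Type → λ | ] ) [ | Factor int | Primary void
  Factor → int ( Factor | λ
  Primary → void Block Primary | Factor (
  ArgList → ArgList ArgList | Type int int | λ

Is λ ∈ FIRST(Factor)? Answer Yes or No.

Yes

Factor has an λ-production, so Factor ⇒ λ.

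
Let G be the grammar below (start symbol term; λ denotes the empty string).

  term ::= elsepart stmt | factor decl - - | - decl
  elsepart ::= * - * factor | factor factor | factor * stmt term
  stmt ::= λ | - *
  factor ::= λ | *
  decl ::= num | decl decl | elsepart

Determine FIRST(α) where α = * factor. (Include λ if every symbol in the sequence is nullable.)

{ * }

* is a terminal; add {*} and stop.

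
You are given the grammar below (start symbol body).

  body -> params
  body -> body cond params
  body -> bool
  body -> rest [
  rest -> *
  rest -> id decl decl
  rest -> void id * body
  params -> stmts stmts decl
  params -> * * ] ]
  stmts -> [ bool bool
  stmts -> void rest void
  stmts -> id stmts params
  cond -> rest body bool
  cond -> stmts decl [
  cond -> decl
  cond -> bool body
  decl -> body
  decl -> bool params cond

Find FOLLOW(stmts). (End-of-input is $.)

{ *, [, bool, id, void }

In params -> stmts stmts decl: add FIRST(stmts decl) = { [, id, void }.
In params -> stmts stmts decl: add FIRST(decl) = { *, [, bool, id, void }.
In stmts -> id stmts params: add FIRST(params) = { *, [, id, void }.
In cond -> stmts decl [: add FIRST(decl [) = { *, [, bool, id, void }.
Union: FOLLOW(stmts) = { *, [, bool, id, void }.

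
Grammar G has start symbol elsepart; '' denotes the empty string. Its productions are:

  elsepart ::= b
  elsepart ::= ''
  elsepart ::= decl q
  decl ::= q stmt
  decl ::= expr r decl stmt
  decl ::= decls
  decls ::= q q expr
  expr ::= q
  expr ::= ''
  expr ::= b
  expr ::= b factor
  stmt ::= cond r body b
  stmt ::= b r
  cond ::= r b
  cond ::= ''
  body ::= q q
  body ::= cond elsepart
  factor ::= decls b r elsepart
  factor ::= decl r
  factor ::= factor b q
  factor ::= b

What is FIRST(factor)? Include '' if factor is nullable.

From factor ::= decls b r elsepart: add FIRST(decls) = { q }.
From factor ::= decl r: add FIRST(decl) = { b, q, r }.
From factor ::= factor b q: add FIRST(factor) = { b, q, r }.
factor ::= b contributes {b}.
Union: FIRST(factor) = { b, q, r }.

{ b, q, r }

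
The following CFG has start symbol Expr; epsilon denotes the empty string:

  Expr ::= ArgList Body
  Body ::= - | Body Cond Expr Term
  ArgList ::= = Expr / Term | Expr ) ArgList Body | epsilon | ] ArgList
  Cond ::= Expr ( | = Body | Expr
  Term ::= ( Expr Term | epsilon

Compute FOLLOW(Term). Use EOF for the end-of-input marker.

In Body ::= Body Cond Expr Term: Term is at the end, add FOLLOW(Body) = { EOF, (, ), -, /, =, ] }.
In ArgList ::= = Expr / Term: Term is at the end, add FOLLOW(ArgList) = { - }.
In Term ::= ( Expr Term: Term is at the end, add FOLLOW(Term) = { EOF, (, ), -, /, =, ] }.
Union: FOLLOW(Term) = { EOF, (, ), -, /, =, ] }.

{ EOF, (, ), -, /, =, ] }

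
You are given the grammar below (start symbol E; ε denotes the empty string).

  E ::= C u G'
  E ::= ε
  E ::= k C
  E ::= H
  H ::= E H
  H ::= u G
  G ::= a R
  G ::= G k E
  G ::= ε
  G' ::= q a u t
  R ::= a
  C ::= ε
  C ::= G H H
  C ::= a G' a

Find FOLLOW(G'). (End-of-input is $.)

In E ::= C u G': G' is at the end, add FOLLOW(E) = { $, a, k, u }.
In C ::= a G' a: add FIRST(a) = { a }.
Union: FOLLOW(G') = { $, a, k, u }.

{ $, a, k, u }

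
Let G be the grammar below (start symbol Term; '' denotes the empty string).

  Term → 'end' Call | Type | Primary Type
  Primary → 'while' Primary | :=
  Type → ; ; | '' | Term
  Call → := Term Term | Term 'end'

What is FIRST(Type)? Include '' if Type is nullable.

{ 'end', 'while', :=, ;, '' }

Type → ; ; contributes {;}.
Type → '' contributes ''.
From Type → Term: add FIRST(Term) = { 'end', 'while', :=, ;, '' } (including '' since Term is nullable).
Union: FIRST(Type) = { 'end', 'while', :=, ;, '' }.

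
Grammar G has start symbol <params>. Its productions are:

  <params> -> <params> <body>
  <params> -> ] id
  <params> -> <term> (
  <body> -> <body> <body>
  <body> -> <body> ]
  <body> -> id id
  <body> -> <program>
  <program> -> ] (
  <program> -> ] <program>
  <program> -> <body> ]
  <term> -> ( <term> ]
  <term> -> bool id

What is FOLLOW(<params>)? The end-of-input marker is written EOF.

<params> is the start symbol, so EOF ∈ FOLLOW(<params>).
In <params> -> <params> <body>: add FIRST(<body>) = { ], id }.
Union: FOLLOW(<params>) = { EOF, ], id }.

{ EOF, ], id }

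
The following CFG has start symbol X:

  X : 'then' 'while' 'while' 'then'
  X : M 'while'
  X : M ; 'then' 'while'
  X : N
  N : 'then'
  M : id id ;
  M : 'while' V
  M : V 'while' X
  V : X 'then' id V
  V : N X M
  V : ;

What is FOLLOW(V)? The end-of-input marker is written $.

{ 'while', ; }

In M : 'while' V: V is at the end, add FOLLOW(M) = { 'while', ; }.
In M : V 'while' X: add FIRST('while' X) = { 'while' }.
In V : X 'then' id V: V is at the end, add FOLLOW(V) = { 'while', ; }.
Union: FOLLOW(V) = { 'while', ; }.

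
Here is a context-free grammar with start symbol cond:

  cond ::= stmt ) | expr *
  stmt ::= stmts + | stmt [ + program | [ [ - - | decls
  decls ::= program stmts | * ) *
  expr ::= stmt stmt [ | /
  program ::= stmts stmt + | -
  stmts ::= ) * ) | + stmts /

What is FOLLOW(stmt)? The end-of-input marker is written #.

In cond ::= stmt ): add FIRST()) = { ) }.
In stmt ::= stmt [ + program: add FIRST([ + program) = { [ }.
In expr ::= stmt stmt [: add FIRST(stmt [) = { ), *, +, -, [ }.
In expr ::= stmt stmt [: add FIRST([) = { [ }.
In program ::= stmts stmt +: add FIRST(+) = { + }.
Union: FOLLOW(stmt) = { ), *, +, -, [ }.

{ ), *, +, -, [ }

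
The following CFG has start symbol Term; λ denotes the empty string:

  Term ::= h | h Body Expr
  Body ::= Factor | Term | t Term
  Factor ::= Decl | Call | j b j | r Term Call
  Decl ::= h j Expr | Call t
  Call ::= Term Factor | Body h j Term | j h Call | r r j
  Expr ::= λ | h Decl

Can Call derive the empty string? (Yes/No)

Nullable nonterminals: Expr.
No production of Call has an RHS whose symbols are all nullable, so Call is not nullable.

No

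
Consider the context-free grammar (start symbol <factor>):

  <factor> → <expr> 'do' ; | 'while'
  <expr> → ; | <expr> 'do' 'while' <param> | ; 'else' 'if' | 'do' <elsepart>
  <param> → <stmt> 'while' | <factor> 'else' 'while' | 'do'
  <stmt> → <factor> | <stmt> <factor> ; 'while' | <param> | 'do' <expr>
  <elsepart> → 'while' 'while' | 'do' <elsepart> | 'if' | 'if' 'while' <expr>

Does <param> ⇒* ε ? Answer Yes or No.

No nonterminal in this grammar is nullable.
No production of <param> has an RHS whose symbols are all nullable, so <param> is not nullable.

No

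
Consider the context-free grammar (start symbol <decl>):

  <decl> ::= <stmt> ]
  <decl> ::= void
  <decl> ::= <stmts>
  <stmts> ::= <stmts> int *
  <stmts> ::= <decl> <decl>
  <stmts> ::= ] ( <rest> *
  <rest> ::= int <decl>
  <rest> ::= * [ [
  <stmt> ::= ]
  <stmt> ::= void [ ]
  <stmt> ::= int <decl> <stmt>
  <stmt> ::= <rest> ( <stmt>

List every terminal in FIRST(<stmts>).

From <stmts> ::= <stmts> int *: add FIRST(<stmts>) = { *, ], int, void }.
From <stmts> ::= <decl> <decl>: add FIRST(<decl>) = { *, ], int, void }.
<stmts> ::= ] ( <rest> * contributes {]}.
Union: FIRST(<stmts>) = { *, ], int, void }.

{ *, ], int, void }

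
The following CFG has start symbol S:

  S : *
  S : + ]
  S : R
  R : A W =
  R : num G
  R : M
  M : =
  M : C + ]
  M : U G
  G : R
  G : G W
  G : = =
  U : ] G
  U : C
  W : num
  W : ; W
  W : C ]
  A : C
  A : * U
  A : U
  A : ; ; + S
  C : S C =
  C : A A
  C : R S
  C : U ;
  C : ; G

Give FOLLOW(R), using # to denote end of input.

In S : R: R is at the end, add FOLLOW(S) = { #, *, +, ;, =, ], num }.
In G : R: R is at the end, add FOLLOW(G) = { #, *, +, ;, =, ], num }.
In C : R S: add FIRST(S) = { *, +, ;, =, ], num }.
Union: FOLLOW(R) = { #, *, +, ;, =, ], num }.

{ #, *, +, ;, =, ], num }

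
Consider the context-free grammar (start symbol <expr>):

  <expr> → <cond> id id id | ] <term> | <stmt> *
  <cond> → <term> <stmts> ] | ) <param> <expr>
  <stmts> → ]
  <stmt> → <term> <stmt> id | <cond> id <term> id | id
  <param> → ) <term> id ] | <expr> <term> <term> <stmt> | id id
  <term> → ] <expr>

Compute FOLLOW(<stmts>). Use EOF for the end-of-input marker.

{ ] }

In <cond> → <term> <stmts> ]: add FIRST(]) = { ] }.
Union: FOLLOW(<stmts>) = { ] }.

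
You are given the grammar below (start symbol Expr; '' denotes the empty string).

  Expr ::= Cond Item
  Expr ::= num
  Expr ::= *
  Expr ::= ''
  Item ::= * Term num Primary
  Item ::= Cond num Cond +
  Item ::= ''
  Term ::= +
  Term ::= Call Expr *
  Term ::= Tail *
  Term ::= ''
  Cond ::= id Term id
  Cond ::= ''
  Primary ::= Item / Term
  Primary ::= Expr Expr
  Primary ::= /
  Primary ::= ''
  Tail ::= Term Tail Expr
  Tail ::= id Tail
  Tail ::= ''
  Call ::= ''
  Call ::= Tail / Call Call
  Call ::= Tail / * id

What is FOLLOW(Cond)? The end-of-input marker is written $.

{ $, *, +, /, id, num }

In Expr ::= Cond Item: add FIRST(Item)\{''} = { *, id, num }.
  Since Item is nullable, also add FOLLOW(Expr) = { $, *, /, id, num }.
In Item ::= Cond num Cond +: add FIRST(num Cond +) = { num }.
In Item ::= Cond num Cond +: add FIRST(+) = { + }.
Union: FOLLOW(Cond) = { $, *, +, /, id, num }.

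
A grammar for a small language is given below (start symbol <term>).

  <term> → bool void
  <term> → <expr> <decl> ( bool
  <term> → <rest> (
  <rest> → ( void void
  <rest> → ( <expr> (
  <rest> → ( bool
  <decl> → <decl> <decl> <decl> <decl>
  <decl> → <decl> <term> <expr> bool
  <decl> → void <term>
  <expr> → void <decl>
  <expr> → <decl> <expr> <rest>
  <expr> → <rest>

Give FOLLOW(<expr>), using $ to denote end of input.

{ (, bool, void }

In <term> → <expr> <decl> ( bool: add FIRST(<decl> ( bool) = { void }.
In <rest> → ( <expr> (: add FIRST(() = { ( }.
In <decl> → <decl> <term> <expr> bool: add FIRST(bool) = { bool }.
In <expr> → <decl> <expr> <rest>: add FIRST(<rest>) = { ( }.
Union: FOLLOW(<expr>) = { (, bool, void }.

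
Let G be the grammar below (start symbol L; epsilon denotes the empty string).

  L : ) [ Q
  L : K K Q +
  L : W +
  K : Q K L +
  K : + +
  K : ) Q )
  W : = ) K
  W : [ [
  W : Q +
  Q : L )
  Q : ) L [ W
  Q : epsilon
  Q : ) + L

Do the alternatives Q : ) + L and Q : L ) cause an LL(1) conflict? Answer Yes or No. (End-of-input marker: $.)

FIRST() + L) = { ) } and FIRST(L )) = { ), +, =, [ }.
Both contain ), so the two alternatives are not disjoint — LL(1) conflict.

Yes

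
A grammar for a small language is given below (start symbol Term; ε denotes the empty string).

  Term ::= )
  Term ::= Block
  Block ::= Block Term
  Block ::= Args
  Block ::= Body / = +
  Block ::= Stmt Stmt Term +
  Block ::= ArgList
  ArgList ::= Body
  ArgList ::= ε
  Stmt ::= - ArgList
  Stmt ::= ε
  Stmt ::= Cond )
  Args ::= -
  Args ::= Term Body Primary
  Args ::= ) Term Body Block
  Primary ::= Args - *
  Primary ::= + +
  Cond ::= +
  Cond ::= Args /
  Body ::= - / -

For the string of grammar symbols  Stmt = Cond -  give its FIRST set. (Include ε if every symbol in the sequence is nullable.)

Add FIRST(Stmt)\{ε} = { ), +, - }; Stmt is nullable, continue.
= is a terminal; add {=} and stop.

{ ), +, -, = }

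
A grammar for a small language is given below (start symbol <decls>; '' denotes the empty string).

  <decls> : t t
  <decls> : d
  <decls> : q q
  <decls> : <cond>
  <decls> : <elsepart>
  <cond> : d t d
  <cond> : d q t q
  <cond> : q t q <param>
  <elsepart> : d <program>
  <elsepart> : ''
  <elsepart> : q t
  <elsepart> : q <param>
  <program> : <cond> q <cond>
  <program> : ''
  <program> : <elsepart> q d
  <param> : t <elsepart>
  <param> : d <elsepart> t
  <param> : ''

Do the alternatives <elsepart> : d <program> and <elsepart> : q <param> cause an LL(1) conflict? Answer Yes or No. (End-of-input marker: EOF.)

No

FIRST(d <program>) = { d } and FIRST(q <param>) = { q }.
The FIRST sets are disjoint and neither alternative is nullable — no conflict.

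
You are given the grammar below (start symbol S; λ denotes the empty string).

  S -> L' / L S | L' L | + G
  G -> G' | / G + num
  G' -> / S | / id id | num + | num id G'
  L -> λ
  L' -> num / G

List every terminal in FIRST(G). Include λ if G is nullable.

From G -> G': add FIRST(G') = { /, num }.
G -> / G + num contributes {/}.
Union: FIRST(G) = { /, num }.

{ /, num }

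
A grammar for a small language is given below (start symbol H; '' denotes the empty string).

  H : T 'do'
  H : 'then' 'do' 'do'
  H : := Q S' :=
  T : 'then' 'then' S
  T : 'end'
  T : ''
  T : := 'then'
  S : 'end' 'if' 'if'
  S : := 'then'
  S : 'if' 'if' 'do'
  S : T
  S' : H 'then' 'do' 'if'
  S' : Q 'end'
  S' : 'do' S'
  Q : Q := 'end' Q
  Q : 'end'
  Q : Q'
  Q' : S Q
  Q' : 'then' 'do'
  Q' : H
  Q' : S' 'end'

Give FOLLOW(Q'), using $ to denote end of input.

In Q : Q': Q' is at the end, add FOLLOW(Q) = { 'do', 'end', 'if', 'then', := }.
Union: FOLLOW(Q') = { 'do', 'end', 'if', 'then', := }.

{ 'do', 'end', 'if', 'then', := }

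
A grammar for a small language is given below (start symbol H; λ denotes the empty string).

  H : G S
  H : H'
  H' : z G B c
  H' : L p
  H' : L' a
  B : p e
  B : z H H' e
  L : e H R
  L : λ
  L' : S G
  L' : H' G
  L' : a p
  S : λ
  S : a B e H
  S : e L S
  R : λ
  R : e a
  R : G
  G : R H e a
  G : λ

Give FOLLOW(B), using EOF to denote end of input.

{ c, e }

In H' : z G B c: add FIRST(c) = { c }.
In S : a B e H: add FIRST(e H) = { e }.
Union: FOLLOW(B) = { c, e }.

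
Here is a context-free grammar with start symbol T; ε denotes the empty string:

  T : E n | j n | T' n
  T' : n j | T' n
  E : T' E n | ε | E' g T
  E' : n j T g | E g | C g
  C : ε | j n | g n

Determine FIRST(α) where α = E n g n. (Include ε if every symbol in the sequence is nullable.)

{ g, j, n }

Add FIRST(E)\{ε} = { g, j, n }; E is nullable, continue.
n is a terminal; add {n} and stop.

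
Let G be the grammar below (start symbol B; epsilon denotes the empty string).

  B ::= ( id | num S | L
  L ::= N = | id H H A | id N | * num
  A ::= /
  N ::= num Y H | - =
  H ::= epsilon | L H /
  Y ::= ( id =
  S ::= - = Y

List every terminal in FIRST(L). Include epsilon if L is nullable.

{ *, -, id, num }

From L ::= N =: add FIRST(N) = { -, num }.
L ::= id H H A contributes {id}.
L ::= id N contributes {id}.
L ::= * num contributes {*}.
Union: FIRST(L) = { *, -, id, num }.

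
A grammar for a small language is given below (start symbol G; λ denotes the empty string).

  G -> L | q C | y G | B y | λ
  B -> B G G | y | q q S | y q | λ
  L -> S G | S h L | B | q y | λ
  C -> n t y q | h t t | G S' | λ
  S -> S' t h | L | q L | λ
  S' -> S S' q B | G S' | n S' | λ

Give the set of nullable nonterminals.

Directly nullable (have an λ-production): G, B, L, C, S, S'.

{ B, C, G, L, S, S' }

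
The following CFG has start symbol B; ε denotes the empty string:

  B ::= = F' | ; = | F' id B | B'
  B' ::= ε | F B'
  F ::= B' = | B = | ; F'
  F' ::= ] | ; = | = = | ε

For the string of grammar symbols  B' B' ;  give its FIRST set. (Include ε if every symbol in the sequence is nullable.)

Add FIRST(B')\{ε} = { ;, =, ], id }; B' is nullable, continue.
Add FIRST(B')\{ε} = { ;, =, ], id }; B' is nullable, continue.
; is a terminal; add {;} and stop.

{ ;, =, ], id }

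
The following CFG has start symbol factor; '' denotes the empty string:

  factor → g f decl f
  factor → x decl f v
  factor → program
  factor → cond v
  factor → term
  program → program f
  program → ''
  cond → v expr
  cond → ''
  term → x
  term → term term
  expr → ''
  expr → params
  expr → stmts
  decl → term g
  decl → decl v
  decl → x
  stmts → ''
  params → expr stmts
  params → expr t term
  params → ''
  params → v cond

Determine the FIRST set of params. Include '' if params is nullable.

From params → expr stmts: expr, stmts nullable, take FIRST(expr) ∪ FIRST(stmts) = { t, v }; also '' since the whole RHS is nullable.
From params → expr t term: expr nullable, take FIRST(expr) ∪ {t} = { t, v }.
params → '' contributes ''.
params → v cond contributes {v}.
Union: FIRST(params) = { t, v, '' }.

{ t, v, '' }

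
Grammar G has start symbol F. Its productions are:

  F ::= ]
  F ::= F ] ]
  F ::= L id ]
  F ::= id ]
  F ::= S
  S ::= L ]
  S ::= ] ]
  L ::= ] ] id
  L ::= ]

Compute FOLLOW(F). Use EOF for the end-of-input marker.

F is the start symbol, so EOF ∈ FOLLOW(F).
In F ::= F ] ]: add FIRST(] ]) = { ] }.
Union: FOLLOW(F) = { EOF, ] }.

{ EOF, ] }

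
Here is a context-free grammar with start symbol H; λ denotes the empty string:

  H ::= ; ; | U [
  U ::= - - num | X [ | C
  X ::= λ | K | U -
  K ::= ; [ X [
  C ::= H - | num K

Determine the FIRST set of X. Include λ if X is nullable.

{ -, ;, [, num, λ }

X ::= λ contributes λ.
From X ::= K: add FIRST(K) = { ; }.
From X ::= U -: add FIRST(U) = { -, ;, [, num }.
Union: FIRST(X) = { -, ;, [, num, λ }.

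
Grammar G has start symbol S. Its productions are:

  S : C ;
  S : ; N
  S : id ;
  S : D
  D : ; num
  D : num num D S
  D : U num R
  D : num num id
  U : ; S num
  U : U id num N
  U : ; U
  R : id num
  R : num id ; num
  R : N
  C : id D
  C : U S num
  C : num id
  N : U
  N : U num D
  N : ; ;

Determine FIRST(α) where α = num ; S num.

{ num }

num is a terminal; add {num} and stop.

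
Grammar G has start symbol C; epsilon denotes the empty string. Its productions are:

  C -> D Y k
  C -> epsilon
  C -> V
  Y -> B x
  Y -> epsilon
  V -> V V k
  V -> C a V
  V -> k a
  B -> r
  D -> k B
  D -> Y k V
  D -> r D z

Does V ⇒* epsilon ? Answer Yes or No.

No

Nullable nonterminals: C, Y.
No production of V has an RHS whose symbols are all nullable, so V is not nullable.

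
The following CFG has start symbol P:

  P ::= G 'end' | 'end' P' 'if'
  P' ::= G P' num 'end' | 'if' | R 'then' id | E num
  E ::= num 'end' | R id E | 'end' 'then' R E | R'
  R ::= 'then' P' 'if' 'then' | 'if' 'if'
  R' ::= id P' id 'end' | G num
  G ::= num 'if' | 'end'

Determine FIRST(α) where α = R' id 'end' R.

{ 'end', id, num }

Add FIRST(R') = { 'end', id, num }; R' is not nullable, stop.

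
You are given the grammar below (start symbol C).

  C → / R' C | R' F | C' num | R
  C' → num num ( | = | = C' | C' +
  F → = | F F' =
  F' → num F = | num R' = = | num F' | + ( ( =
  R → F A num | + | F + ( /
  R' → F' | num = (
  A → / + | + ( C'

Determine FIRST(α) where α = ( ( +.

( is a terminal; add {(} and stop.

{ ( }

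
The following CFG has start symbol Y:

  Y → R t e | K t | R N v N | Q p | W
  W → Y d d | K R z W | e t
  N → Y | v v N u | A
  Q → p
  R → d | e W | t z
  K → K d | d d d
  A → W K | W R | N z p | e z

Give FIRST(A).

From A → W K: add FIRST(W) = { d, e, p, t }.
From A → W R: add FIRST(W) = { d, e, p, t }.
From A → N z p: add FIRST(N) = { d, e, p, t, v }.
A → e z contributes {e}.
Union: FIRST(A) = { d, e, p, t, v }.

{ d, e, p, t, v }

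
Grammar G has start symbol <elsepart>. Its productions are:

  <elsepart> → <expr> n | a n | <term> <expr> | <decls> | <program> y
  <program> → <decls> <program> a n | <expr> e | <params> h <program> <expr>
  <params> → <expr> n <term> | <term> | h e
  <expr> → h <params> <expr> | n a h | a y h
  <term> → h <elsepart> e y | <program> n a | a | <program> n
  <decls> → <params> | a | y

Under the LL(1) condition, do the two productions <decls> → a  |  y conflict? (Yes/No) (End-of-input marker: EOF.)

FIRST(a) = { a } and FIRST(y) = { y }.
The FIRST sets are disjoint and neither alternative is nullable — no conflict.

No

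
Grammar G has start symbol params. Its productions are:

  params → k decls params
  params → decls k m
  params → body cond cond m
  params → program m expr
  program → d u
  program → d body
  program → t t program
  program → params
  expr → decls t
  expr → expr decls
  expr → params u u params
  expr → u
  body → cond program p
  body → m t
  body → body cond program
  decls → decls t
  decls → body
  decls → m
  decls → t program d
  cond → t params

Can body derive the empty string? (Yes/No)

No

No nonterminal in this grammar is nullable.
No production of body has an RHS whose symbols are all nullable, so body is not nullable.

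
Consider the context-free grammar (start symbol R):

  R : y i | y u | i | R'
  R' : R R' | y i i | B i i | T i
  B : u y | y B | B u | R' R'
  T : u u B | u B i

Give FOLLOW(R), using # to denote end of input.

R is the start symbol, so # ∈ FOLLOW(R).
In R' : R R': add FIRST(R') = { i, u, y }.
Union: FOLLOW(R) = { #, i, u, y }.

{ #, i, u, y }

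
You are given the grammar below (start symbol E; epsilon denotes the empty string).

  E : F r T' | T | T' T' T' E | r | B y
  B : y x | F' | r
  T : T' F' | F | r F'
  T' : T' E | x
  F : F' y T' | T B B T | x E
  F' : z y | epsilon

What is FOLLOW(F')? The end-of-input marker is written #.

In B : F': F' is at the end, add FOLLOW(B) = { r, x, y, z }.
In T : T' F': F' is at the end, add FOLLOW(T) = { #, r, x, y, z }.
In T : r F': F' is at the end, add FOLLOW(T) = { #, r, x, y, z }.
In F : F' y T': add FIRST(y T') = { y }.
Union: FOLLOW(F') = { #, r, x, y, z }.

{ #, r, x, y, z }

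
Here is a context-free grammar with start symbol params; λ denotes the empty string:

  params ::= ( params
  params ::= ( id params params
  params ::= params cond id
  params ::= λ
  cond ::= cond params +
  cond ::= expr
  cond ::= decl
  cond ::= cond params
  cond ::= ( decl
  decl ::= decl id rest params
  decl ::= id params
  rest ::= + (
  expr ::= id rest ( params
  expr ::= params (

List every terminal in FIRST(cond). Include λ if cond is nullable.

{ (, id }

From cond ::= cond params +: add FIRST(cond) = { (, id }.
From cond ::= expr: add FIRST(expr) = { (, id }.
From cond ::= decl: add FIRST(decl) = { id }.
From cond ::= cond params: add FIRST(cond) = { (, id }.
cond ::= ( decl contributes {(}.
Union: FIRST(cond) = { (, id }.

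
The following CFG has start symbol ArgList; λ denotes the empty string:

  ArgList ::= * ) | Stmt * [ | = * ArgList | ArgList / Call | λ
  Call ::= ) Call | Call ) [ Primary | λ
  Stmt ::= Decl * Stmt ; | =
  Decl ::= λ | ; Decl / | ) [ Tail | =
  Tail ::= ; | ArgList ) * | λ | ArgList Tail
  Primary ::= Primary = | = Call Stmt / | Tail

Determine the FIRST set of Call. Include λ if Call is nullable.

Call ::= ) Call contributes {)}.
From Call ::= Call ) [ Primary: Call nullable, take FIRST(Call) ∪ {)} = { ) }.
Call ::= λ contributes λ.
Union: FIRST(Call) = { ), λ }.

{ ), λ }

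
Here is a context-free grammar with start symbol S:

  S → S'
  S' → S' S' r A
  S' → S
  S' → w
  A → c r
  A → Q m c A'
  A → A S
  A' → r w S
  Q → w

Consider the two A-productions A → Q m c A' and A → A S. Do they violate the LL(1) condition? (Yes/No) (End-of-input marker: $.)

Yes

FIRST(Q m c A') = { w } and FIRST(A S) = { c, w }.
Both contain w, so the two alternatives are not disjoint — LL(1) conflict.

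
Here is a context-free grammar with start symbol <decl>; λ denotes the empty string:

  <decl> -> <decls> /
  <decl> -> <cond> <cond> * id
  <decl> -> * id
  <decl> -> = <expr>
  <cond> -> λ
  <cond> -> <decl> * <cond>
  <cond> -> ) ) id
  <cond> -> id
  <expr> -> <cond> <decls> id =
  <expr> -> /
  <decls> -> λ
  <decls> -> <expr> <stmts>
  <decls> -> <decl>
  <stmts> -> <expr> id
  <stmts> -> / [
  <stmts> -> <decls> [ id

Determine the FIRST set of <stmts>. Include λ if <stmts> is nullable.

{ ), *, /, =, [, id }

From <stmts> -> <expr> id: add FIRST(<expr>) = { ), *, /, =, id }.
<stmts> -> / [ contributes {/}.
From <stmts> -> <decls> [ id: <decls> nullable, take FIRST(<decls>) ∪ {[} = { ), *, /, =, [, id }.
Union: FIRST(<stmts>) = { ), *, /, =, [, id }.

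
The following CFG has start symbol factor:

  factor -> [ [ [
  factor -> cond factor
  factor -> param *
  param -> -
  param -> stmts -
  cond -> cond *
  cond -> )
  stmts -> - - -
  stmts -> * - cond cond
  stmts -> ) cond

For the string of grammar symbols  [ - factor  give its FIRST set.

[ is a terminal; add {[} and stop.

{ [ }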